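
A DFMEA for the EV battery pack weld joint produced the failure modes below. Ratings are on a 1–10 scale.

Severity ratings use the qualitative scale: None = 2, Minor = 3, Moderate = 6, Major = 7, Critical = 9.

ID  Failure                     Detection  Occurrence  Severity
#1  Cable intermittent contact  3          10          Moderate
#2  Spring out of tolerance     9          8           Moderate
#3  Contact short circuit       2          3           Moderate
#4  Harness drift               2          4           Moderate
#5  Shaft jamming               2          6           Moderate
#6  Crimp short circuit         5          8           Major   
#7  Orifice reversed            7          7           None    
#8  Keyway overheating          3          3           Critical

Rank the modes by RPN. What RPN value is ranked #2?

RPN = Severity × Occurrence × Detection:
  #1: 6 × 10 × 3 = 180
  #2: 6 × 8 × 9 = 432
  #3: 6 × 3 × 2 = 36
  #4: 6 × 4 × 2 = 48
  #5: 6 × 6 × 2 = 72
  #6: 7 × 8 × 5 = 280
  #7: 2 × 7 × 7 = 98
  #8: 9 × 3 × 3 = 81
Sorted descending: 432, 280, 180, 98, 81, 72, 48, 36.
The second-highest RPN is 280 (#6).

280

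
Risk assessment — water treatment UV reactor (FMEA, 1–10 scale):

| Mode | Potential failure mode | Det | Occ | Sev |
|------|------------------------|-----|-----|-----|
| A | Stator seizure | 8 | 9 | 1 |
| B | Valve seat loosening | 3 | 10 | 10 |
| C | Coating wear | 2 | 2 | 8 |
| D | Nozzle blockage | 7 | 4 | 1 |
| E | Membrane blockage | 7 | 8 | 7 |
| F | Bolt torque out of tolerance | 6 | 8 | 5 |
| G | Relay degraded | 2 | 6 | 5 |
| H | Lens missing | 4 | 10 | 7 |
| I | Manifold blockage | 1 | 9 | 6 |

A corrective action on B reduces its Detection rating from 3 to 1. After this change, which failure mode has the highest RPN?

RPN = Severity × Occurrence × Detection:
  A: 1 × 9 × 8 = 72
  B: 10 × 10 × 3 = 300
  C: 8 × 2 × 2 = 32
  D: 1 × 4 × 7 = 28
  E: 7 × 8 × 7 = 392
  F: 5 × 8 × 6 = 240
  G: 5 × 6 × 2 = 60
  H: 7 × 10 × 4 = 280
  I: 6 × 9 × 1 = 54
After action: B → 10 × 10 × 1 = 100.
Revised RPNs: E=392, H=280, F=240, B=100, A=72, G=60, I=54, C=32, D=28.
Highest is now E (392).

E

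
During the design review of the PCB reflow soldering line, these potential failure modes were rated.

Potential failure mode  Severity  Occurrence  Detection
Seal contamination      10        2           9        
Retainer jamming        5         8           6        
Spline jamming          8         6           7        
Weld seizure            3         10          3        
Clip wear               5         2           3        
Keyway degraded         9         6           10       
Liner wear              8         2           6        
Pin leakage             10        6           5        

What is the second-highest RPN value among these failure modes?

336

RPN = Severity × Occurrence × Detection:
  Seal contamination: 10 × 2 × 9 = 180
  Retainer jamming: 5 × 8 × 6 = 240
  Spline jamming: 8 × 6 × 7 = 336
  Weld seizure: 3 × 10 × 3 = 90
  Clip wear: 5 × 2 × 3 = 30
  Keyway degraded: 9 × 6 × 10 = 540
  Liner wear: 8 × 2 × 6 = 96
  Pin leakage: 10 × 6 × 5 = 300
Sorted descending: 540, 336, 300, 240, 180, 96, 90, 30.
The second-highest RPN is 336 (Spline jamming).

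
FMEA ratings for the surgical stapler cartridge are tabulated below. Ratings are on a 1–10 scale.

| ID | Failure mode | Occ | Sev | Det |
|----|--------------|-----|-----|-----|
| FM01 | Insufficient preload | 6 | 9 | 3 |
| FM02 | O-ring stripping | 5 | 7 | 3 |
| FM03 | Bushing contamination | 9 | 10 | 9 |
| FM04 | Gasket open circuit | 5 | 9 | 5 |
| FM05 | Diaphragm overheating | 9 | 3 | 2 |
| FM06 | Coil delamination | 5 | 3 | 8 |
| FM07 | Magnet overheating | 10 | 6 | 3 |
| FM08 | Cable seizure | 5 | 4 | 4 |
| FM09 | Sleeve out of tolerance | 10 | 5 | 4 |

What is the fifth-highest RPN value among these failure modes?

RPN = Severity × Occurrence × Detection:
  FM01: 9 × 6 × 3 = 162
  FM02: 7 × 5 × 3 = 105
  FM03: 10 × 9 × 9 = 810
  FM04: 9 × 5 × 5 = 225
  FM05: 3 × 9 × 2 = 54
  FM06: 3 × 5 × 8 = 120
  FM07: 6 × 10 × 3 = 180
  FM08: 4 × 5 × 4 = 80
  FM09: 5 × 10 × 4 = 200
Sorted descending: 810, 225, 200, 180, 162, 120, 105, 80, 54.
The fifth-highest RPN is 162 (FM01).

162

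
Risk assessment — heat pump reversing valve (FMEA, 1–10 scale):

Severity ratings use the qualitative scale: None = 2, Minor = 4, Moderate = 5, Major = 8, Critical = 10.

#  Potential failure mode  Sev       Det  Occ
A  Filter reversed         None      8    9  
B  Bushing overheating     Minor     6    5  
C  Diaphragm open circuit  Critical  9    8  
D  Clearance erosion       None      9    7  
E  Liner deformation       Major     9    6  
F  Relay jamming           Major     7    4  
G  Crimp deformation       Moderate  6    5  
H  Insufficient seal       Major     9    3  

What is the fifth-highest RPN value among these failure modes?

150

RPN = Severity × Occurrence × Detection:
  A: 2 × 9 × 8 = 144
  B: 4 × 5 × 6 = 120
  C: 10 × 8 × 9 = 720
  D: 2 × 7 × 9 = 126
  E: 8 × 6 × 9 = 432
  F: 8 × 4 × 7 = 224
  G: 5 × 5 × 6 = 150
  H: 8 × 3 × 9 = 216
Sorted descending: 720, 432, 224, 216, 150, 144, 126, 120.
The fifth-highest RPN is 150 (G).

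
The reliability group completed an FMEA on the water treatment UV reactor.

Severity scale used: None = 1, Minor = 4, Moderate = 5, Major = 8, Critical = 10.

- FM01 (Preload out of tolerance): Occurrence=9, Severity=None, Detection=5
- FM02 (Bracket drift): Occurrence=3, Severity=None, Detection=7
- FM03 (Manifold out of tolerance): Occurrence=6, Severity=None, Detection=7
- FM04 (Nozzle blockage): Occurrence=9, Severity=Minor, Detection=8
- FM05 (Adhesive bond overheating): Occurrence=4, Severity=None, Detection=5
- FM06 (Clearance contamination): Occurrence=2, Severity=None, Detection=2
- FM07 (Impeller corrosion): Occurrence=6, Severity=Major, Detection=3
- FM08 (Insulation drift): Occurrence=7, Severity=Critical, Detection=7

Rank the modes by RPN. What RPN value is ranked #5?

RPN = Severity × Occurrence × Detection:
  FM01: 1 × 9 × 5 = 45
  FM02: 1 × 3 × 7 = 21
  FM03: 1 × 6 × 7 = 42
  FM04: 4 × 9 × 8 = 288
  FM05: 1 × 4 × 5 = 20
  FM06: 1 × 2 × 2 = 4
  FM07: 8 × 6 × 3 = 144
  FM08: 10 × 7 × 7 = 490
Sorted descending: 490, 288, 144, 45, 42, 21, 20, 4.
The fifth-highest RPN is 42 (FM03).

42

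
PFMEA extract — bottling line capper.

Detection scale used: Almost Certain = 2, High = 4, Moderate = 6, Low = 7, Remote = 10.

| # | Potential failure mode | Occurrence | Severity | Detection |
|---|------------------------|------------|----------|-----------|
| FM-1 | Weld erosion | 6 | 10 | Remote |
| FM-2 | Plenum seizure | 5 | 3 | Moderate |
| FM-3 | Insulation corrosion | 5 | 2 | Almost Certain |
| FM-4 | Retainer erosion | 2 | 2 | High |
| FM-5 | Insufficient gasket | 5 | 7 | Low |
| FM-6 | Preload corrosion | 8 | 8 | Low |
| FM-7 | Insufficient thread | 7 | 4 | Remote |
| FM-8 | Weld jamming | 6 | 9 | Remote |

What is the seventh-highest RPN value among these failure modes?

RPN = Severity × Occurrence × Detection:
  FM-1: 10 × 6 × 10 = 600
  FM-2: 3 × 5 × 6 = 90
  FM-3: 2 × 5 × 2 = 20
  FM-4: 2 × 2 × 4 = 16
  FM-5: 7 × 5 × 7 = 245
  FM-6: 8 × 8 × 7 = 448
  FM-7: 4 × 7 × 10 = 280
  FM-8: 9 × 6 × 10 = 540
Sorted descending: 600, 540, 448, 280, 245, 90, 20, 16.
The seventh-highest RPN is 20 (FM-3).

20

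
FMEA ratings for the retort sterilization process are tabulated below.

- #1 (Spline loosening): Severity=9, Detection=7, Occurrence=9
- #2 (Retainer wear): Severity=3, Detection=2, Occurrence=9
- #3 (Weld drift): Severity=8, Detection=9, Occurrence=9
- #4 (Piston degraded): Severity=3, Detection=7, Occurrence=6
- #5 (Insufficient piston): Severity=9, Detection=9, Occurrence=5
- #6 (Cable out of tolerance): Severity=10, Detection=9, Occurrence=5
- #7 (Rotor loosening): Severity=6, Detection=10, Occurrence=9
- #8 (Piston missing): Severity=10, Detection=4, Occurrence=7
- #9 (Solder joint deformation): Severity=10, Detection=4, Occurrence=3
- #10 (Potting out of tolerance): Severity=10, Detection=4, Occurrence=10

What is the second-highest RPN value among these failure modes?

RPN = Severity × Occurrence × Detection:
  #1: 9 × 9 × 7 = 567
  #2: 3 × 9 × 2 = 54
  #3: 8 × 9 × 9 = 648
  #4: 3 × 6 × 7 = 126
  #5: 9 × 5 × 9 = 405
  #6: 10 × 5 × 9 = 450
  #7: 6 × 9 × 10 = 540
  #8: 10 × 7 × 4 = 280
  #9: 10 × 3 × 4 = 120
  #10: 10 × 10 × 4 = 400
Sorted descending: 648, 567, 540, 450, 405, 400, 280, 126, 120, 54.
The second-highest RPN is 567 (#1).

567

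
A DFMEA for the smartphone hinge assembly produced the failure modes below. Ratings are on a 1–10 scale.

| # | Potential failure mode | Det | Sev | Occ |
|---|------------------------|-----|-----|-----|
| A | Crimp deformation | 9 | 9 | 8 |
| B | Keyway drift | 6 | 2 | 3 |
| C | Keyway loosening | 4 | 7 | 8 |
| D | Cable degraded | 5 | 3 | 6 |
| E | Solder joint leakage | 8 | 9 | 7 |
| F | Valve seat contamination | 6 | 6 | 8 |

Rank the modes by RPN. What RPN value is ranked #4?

RPN = Severity × Occurrence × Detection:
  A: 9 × 8 × 9 = 648
  B: 2 × 3 × 6 = 36
  C: 7 × 8 × 4 = 224
  D: 3 × 6 × 5 = 90
  E: 9 × 7 × 8 = 504
  F: 6 × 8 × 6 = 288
Sorted descending: 648, 504, 288, 224, 90, 36.
The fourth-highest RPN is 224 (C).

224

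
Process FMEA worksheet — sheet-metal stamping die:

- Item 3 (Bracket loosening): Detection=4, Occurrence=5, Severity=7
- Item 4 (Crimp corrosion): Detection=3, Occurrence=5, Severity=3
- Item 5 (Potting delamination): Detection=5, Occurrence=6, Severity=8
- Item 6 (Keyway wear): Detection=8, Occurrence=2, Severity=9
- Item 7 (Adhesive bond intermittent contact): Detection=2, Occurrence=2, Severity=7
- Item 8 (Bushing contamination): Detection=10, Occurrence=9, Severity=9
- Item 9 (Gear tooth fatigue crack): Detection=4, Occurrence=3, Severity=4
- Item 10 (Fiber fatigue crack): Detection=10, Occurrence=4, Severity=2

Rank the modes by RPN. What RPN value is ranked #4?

140

RPN = Severity × Occurrence × Detection:
  Item 3: 7 × 5 × 4 = 140
  Item 4: 3 × 5 × 3 = 45
  Item 5: 8 × 6 × 5 = 240
  Item 6: 9 × 2 × 8 = 144
  Item 7: 7 × 2 × 2 = 28
  Item 8: 9 × 9 × 10 = 810
  Item 9: 4 × 3 × 4 = 48
  Item 10: 2 × 4 × 10 = 80
Sorted descending: 810, 240, 144, 140, 80, 48, 45, 28.
The fourth-highest RPN is 140 (Item 3).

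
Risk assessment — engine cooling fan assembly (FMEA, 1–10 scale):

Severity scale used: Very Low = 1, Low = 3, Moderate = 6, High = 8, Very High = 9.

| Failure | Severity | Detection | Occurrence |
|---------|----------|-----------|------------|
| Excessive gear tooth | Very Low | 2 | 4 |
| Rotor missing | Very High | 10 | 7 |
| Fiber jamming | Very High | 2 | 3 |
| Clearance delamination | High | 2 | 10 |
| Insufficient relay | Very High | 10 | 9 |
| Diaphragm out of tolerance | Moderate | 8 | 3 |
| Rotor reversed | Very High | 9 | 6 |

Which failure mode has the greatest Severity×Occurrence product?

Insufficient relay

Criticality = Severity × Occurrence:
  Excessive gear tooth: 1 × 4 = 4
  Rotor missing: 9 × 7 = 63
  Fiber jamming: 9 × 3 = 27
  Clearance delamination: 8 × 10 = 80
  Insufficient relay: 9 × 9 = 81
  Diaphragm out of tolerance: 6 × 3 = 18
  Rotor reversed: 9 × 6 = 54
Highest criticality is 81 → Insufficient relay.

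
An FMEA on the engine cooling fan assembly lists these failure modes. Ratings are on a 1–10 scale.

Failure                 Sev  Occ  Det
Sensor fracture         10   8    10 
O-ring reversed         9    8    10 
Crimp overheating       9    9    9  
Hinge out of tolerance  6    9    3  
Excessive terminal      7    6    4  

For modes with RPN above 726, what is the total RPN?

RPN = Severity × Occurrence × Detection:
  Sensor fracture: 10 × 8 × 10 = 800
  O-ring reversed: 9 × 8 × 10 = 720
  Crimp overheating: 9 × 9 × 9 = 729
  Hinge out of tolerance: 6 × 9 × 3 = 162
  Excessive terminal: 7 × 6 × 4 = 168
RPN > 726: Sensor fracture (800), Crimp overheating (729).
Sum: 800 + 729 = 1529.

1529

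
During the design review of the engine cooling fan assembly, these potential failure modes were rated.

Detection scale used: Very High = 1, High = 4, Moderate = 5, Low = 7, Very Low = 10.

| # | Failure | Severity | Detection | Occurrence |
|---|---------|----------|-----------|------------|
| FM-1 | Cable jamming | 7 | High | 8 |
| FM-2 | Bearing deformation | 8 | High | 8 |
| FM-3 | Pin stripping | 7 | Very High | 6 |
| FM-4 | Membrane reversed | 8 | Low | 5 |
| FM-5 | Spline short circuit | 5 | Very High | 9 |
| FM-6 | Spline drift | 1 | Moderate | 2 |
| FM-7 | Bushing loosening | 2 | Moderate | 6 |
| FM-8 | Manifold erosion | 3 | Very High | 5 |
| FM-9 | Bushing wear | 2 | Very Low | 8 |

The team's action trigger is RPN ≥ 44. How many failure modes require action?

6

RPN = Severity × Occurrence × Detection:
  FM-1: 7 × 8 × 4 = 224
  FM-2: 8 × 8 × 4 = 256
  FM-3: 7 × 6 × 1 = 42
  FM-4: 8 × 5 × 7 = 280
  FM-5: 5 × 9 × 1 = 45
  FM-6: 1 × 2 × 5 = 10
  FM-7: 2 × 6 × 5 = 60
  FM-8: 3 × 5 × 1 = 15
  FM-9: 2 × 8 × 10 = 160
Modes with RPN ≥ 44: FM-1 (224), FM-2 (256), FM-4 (280), FM-5 (45), FM-7 (60), FM-9 (160) → 6.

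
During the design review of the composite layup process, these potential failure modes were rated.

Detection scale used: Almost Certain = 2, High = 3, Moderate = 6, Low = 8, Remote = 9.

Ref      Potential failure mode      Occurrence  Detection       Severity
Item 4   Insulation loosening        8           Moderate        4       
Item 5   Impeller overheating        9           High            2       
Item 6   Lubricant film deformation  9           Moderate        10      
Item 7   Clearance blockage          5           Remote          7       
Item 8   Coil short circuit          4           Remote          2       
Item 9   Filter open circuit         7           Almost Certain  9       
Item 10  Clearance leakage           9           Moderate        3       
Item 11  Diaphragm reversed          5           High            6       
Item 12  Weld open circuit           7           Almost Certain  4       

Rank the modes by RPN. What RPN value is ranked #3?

RPN = Severity × Occurrence × Detection:
  Item 4: 4 × 8 × 6 = 192
  Item 5: 2 × 9 × 3 = 54
  Item 6: 10 × 9 × 6 = 540
  Item 7: 7 × 5 × 9 = 315
  Item 8: 2 × 4 × 9 = 72
  Item 9: 9 × 7 × 2 = 126
  Item 10: 3 × 9 × 6 = 162
  Item 11: 6 × 5 × 3 = 90
  Item 12: 4 × 7 × 2 = 56
Sorted descending: 540, 315, 192, 162, 126, 90, 72, 56, 54.
The third-highest RPN is 192 (Item 4).

192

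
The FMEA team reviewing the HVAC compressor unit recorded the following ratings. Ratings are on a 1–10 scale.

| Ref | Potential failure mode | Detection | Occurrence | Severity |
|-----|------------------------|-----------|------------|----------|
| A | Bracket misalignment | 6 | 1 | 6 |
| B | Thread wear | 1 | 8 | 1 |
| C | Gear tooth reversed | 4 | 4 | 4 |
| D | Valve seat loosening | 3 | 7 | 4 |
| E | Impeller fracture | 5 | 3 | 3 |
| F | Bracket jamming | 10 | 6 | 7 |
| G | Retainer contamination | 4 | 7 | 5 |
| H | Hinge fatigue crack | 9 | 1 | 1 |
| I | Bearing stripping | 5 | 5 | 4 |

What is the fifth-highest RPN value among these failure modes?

RPN = Severity × Occurrence × Detection:
  A: 6 × 1 × 6 = 36
  B: 1 × 8 × 1 = 8
  C: 4 × 4 × 4 = 64
  D: 4 × 7 × 3 = 84
  E: 3 × 3 × 5 = 45
  F: 7 × 6 × 10 = 420
  G: 5 × 7 × 4 = 140
  H: 1 × 1 × 9 = 9
  I: 4 × 5 × 5 = 100
Sorted descending: 420, 140, 100, 84, 64, 45, 36, 9, 8.
The fifth-highest RPN is 64 (C).

64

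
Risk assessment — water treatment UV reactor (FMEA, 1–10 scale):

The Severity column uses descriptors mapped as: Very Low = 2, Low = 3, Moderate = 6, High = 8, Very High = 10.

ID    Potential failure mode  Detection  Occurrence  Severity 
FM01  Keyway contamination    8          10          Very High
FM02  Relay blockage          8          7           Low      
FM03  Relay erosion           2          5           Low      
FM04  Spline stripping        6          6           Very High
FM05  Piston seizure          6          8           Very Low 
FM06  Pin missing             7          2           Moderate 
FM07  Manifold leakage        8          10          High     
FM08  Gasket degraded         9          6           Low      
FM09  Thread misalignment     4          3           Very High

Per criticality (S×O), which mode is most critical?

FM01

Criticality = Severity × Occurrence:
  FM01: 10 × 10 = 100
  FM02: 3 × 7 = 21
  FM03: 3 × 5 = 15
  FM04: 10 × 6 = 60
  FM05: 2 × 8 = 16
  FM06: 6 × 2 = 12
  FM07: 8 × 10 = 80
  FM08: 3 × 6 = 18
  FM09: 10 × 3 = 30
Highest criticality is 100 → FM01.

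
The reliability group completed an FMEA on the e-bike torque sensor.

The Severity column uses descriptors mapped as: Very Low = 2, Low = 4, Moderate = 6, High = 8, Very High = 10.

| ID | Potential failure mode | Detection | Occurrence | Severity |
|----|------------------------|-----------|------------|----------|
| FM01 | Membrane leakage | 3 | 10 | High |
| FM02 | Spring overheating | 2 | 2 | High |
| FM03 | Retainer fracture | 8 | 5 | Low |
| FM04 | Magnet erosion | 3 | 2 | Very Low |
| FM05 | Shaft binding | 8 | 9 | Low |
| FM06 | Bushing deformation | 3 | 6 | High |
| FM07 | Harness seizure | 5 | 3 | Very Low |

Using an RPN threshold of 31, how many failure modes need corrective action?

5

RPN = Severity × Occurrence × Detection:
  FM01: 8 × 10 × 3 = 240
  FM02: 8 × 2 × 2 = 32
  FM03: 4 × 5 × 8 = 160
  FM04: 2 × 2 × 3 = 12
  FM05: 4 × 9 × 8 = 288
  FM06: 8 × 6 × 3 = 144
  FM07: 2 × 3 × 5 = 30
Modes with RPN ≥ 31: FM01 (240), FM02 (32), FM03 (160), FM05 (288), FM06 (144) → 5.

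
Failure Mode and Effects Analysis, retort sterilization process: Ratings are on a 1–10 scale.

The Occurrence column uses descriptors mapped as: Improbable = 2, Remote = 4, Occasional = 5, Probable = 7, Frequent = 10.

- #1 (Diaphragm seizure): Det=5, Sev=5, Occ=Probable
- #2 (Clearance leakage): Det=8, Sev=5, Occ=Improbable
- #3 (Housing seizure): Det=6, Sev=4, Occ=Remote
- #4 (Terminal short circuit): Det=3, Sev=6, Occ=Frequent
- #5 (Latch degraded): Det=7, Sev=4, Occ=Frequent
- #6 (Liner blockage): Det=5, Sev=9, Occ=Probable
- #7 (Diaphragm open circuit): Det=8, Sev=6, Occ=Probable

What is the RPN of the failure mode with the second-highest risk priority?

315

RPN = Severity × Occurrence × Detection:
  #1: 5 × 7 × 5 = 175
  #2: 5 × 2 × 8 = 80
  #3: 4 × 4 × 6 = 96
  #4: 6 × 10 × 3 = 180
  #5: 4 × 10 × 7 = 280
  #6: 9 × 7 × 5 = 315
  #7: 6 × 7 × 8 = 336
Sorted descending: 336, 315, 280, 180, 175, 96, 80.
The second-highest RPN is 315 (#6).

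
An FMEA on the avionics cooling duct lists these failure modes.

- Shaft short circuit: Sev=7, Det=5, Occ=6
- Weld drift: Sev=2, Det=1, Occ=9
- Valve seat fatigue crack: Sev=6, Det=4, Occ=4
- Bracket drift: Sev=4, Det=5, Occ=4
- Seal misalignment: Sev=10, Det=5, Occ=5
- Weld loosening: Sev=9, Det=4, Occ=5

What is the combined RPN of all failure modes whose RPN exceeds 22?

RPN = Severity × Occurrence × Detection:
  Shaft short circuit: 7 × 6 × 5 = 210
  Weld drift: 2 × 9 × 1 = 18
  Valve seat fatigue crack: 6 × 4 × 4 = 96
  Bracket drift: 4 × 4 × 5 = 80
  Seal misalignment: 10 × 5 × 5 = 250
  Weld loosening: 9 × 5 × 4 = 180
RPN > 22: Shaft short circuit (210), Valve seat fatigue crack (96), Bracket drift (80), Seal misalignment (250), Weld loosening (180).
Sum: 210 + 96 + 80 + 250 + 180 = 816.

816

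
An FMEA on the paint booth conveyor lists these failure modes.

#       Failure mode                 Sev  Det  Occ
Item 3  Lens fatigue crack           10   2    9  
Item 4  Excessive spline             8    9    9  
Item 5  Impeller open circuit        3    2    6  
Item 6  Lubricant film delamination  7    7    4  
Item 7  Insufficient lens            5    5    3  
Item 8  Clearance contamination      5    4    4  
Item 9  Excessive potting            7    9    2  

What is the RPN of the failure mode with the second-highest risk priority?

RPN = Severity × Occurrence × Detection:
  Item 3: 10 × 9 × 2 = 180
  Item 4: 8 × 9 × 9 = 648
  Item 5: 3 × 6 × 2 = 36
  Item 6: 7 × 4 × 7 = 196
  Item 7: 5 × 3 × 5 = 75
  Item 8: 5 × 4 × 4 = 80
  Item 9: 7 × 2 × 9 = 126
Sorted descending: 648, 196, 180, 126, 80, 75, 36.
The second-highest RPN is 196 (Item 6).

196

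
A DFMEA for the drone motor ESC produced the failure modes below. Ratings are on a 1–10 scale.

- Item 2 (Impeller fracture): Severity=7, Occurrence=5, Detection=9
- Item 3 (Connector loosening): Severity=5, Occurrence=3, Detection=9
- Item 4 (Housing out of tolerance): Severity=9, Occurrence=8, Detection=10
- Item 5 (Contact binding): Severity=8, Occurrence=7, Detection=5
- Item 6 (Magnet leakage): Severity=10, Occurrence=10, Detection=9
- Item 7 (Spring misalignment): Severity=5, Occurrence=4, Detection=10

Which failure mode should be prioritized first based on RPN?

Item 6

RPN = Severity × Occurrence × Detection:
  Item 2: 7 × 5 × 9 = 315
  Item 3: 5 × 3 × 9 = 135
  Item 4: 9 × 8 × 10 = 720
  Item 5: 8 × 7 × 5 = 280
  Item 6: 10 × 10 × 9 = 900
  Item 7: 5 × 4 × 10 = 200
Highest RPN is 900 → Item 6.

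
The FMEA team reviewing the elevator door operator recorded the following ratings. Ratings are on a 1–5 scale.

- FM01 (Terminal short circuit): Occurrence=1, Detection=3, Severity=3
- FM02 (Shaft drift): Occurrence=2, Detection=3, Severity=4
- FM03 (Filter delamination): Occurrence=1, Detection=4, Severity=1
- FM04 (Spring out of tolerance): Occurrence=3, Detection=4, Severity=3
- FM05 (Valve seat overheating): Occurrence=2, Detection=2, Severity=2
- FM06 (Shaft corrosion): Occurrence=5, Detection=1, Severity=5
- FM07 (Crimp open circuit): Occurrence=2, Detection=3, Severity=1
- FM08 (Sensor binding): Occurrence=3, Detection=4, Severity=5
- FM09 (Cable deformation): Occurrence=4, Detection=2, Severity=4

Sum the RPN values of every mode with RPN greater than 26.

128

RPN = Severity × Occurrence × Detection:
  FM01: 3 × 1 × 3 = 9
  FM02: 4 × 2 × 3 = 24
  FM03: 1 × 1 × 4 = 4
  FM04: 3 × 3 × 4 = 36
  FM05: 2 × 2 × 2 = 8
  FM06: 5 × 5 × 1 = 25
  FM07: 1 × 2 × 3 = 6
  FM08: 5 × 3 × 4 = 60
  FM09: 4 × 4 × 2 = 32
RPN > 26: FM04 (36), FM08 (60), FM09 (32).
Sum: 36 + 60 + 32 = 128.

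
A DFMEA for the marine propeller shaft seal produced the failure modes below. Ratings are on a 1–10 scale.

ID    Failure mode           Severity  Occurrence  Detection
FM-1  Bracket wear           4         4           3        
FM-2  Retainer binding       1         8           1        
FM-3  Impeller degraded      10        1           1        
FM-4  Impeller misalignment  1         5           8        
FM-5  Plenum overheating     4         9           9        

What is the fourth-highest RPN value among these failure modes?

10

RPN = Severity × Occurrence × Detection:
  FM-1: 4 × 4 × 3 = 48
  FM-2: 1 × 8 × 1 = 8
  FM-3: 10 × 1 × 1 = 10
  FM-4: 1 × 5 × 8 = 40
  FM-5: 4 × 9 × 9 = 324
Sorted descending: 324, 48, 40, 10, 8.
The fourth-highest RPN is 10 (FM-3).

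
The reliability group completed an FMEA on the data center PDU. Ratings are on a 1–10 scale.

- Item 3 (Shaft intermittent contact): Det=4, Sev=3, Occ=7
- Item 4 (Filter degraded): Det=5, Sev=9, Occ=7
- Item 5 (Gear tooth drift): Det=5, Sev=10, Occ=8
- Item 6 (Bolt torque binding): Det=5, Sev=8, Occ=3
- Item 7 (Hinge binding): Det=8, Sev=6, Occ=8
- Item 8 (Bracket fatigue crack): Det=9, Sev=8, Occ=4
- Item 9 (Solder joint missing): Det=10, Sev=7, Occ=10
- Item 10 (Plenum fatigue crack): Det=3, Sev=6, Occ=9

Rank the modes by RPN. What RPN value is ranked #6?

162

RPN = Severity × Occurrence × Detection:
  Item 3: 3 × 7 × 4 = 84
  Item 4: 9 × 7 × 5 = 315
  Item 5: 10 × 8 × 5 = 400
  Item 6: 8 × 3 × 5 = 120
  Item 7: 6 × 8 × 8 = 384
  Item 8: 8 × 4 × 9 = 288
  Item 9: 7 × 10 × 10 = 700
  Item 10: 6 × 9 × 3 = 162
Sorted descending: 700, 400, 384, 315, 288, 162, 120, 84.
The sixth-highest RPN is 162 (Item 10).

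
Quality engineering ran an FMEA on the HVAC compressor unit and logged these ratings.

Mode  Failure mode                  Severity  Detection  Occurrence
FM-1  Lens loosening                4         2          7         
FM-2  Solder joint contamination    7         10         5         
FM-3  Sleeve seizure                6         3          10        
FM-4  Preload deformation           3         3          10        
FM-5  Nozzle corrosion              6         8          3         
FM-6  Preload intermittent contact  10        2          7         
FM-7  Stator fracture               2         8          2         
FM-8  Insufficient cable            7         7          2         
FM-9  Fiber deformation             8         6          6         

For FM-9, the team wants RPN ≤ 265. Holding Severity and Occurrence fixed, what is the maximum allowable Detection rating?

5

FM-9: S=8, O=6, D=6 → current RPN = 288.
Fixed product = 48. Need 48 × D ≤ 265, so D ≤ 265/48 = 5.52.
Maximum integer Detection rating = 5 (gives RPN 240; D=6 would give 288 > 265).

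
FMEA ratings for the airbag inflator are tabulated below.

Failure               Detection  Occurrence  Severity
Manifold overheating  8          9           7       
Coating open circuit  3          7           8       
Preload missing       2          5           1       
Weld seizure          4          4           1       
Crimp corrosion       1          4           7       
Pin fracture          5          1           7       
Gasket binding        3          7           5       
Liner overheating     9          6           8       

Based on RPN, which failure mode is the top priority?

Manifold overheating

RPN = Severity × Occurrence × Detection:
  Manifold overheating: 7 × 9 × 8 = 504
  Coating open circuit: 8 × 7 × 3 = 168
  Preload missing: 1 × 5 × 2 = 10
  Weld seizure: 1 × 4 × 4 = 16
  Crimp corrosion: 7 × 4 × 1 = 28
  Pin fracture: 7 × 1 × 5 = 35
  Gasket binding: 5 × 7 × 3 = 105
  Liner overheating: 8 × 6 × 9 = 432
Highest RPN is 504 → Manifold overheating.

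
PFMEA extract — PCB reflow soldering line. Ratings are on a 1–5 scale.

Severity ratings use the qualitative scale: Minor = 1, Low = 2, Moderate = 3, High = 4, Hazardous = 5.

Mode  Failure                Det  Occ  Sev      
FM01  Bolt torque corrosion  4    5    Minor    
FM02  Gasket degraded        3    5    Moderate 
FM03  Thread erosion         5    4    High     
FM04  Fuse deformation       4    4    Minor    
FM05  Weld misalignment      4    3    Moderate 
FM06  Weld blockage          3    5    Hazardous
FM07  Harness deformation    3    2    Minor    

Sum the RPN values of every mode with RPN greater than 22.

RPN = Severity × Occurrence × Detection:
  FM01: 1 × 5 × 4 = 20
  FM02: 3 × 5 × 3 = 45
  FM03: 4 × 4 × 5 = 80
  FM04: 1 × 4 × 4 = 16
  FM05: 3 × 3 × 4 = 36
  FM06: 5 × 5 × 3 = 75
  FM07: 1 × 2 × 3 = 6
RPN > 22: FM02 (45), FM03 (80), FM05 (36), FM06 (75).
Sum: 45 + 80 + 36 + 75 = 236.

236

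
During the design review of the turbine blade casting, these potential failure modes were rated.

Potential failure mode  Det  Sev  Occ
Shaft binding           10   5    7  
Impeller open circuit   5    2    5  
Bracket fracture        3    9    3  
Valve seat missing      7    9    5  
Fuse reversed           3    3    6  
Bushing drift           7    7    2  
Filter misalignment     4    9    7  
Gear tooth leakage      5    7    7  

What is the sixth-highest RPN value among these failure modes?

RPN = Severity × Occurrence × Detection:
  Shaft binding: 5 × 7 × 10 = 350
  Impeller open circuit: 2 × 5 × 5 = 50
  Bracket fracture: 9 × 3 × 3 = 81
  Valve seat missing: 9 × 5 × 7 = 315
  Fuse reversed: 3 × 6 × 3 = 54
  Bushing drift: 7 × 2 × 7 = 98
  Filter misalignment: 9 × 7 × 4 = 252
  Gear tooth leakage: 7 × 7 × 5 = 245
Sorted descending: 350, 315, 252, 245, 98, 81, 54, 50.
The sixth-highest RPN is 81 (Bracket fracture).

81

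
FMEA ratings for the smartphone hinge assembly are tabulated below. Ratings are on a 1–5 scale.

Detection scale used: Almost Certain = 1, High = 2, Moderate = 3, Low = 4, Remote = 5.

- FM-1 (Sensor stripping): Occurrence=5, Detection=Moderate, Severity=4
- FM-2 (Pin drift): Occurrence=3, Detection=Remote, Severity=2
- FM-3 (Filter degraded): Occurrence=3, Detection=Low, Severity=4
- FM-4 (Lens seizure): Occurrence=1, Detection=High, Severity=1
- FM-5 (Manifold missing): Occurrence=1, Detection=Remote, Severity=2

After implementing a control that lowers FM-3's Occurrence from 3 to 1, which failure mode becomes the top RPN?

FM-1

RPN = Severity × Occurrence × Detection:
  FM-1: 4 × 5 × 3 = 60
  FM-2: 2 × 3 × 5 = 30
  FM-3: 4 × 3 × 4 = 48
  FM-4: 1 × 1 × 2 = 2
  FM-5: 2 × 1 × 5 = 10
After action: FM-3 → 4 × 1 × 4 = 16.
Revised RPNs: FM-1=60, FM-2=30, FM-3=16, FM-5=10, FM-4=2.
Highest is now FM-1 (60).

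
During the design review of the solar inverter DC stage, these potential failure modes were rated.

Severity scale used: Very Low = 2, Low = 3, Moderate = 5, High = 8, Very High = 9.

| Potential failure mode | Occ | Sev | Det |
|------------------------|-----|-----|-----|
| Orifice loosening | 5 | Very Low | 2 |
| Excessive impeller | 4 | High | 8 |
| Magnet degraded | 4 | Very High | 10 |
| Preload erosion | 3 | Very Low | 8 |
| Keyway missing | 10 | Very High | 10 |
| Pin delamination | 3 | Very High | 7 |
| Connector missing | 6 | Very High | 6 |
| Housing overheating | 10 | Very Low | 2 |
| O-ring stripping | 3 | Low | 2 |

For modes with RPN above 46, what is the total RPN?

RPN = Severity × Occurrence × Detection:
  Orifice loosening: 2 × 5 × 2 = 20
  Excessive impeller: 8 × 4 × 8 = 256
  Magnet degraded: 9 × 4 × 10 = 360
  Preload erosion: 2 × 3 × 8 = 48
  Keyway missing: 9 × 10 × 10 = 900
  Pin delamination: 9 × 3 × 7 = 189
  Connector missing: 9 × 6 × 6 = 324
  Housing overheating: 2 × 10 × 2 = 40
  O-ring stripping: 3 × 3 × 2 = 18
RPN > 46: Excessive impeller (256), Magnet degraded (360), Preload erosion (48), Keyway missing (900), Pin delamination (189), Connector missing (324).
Sum: 256 + 360 + 48 + 900 + 189 + 324 = 2077.

2077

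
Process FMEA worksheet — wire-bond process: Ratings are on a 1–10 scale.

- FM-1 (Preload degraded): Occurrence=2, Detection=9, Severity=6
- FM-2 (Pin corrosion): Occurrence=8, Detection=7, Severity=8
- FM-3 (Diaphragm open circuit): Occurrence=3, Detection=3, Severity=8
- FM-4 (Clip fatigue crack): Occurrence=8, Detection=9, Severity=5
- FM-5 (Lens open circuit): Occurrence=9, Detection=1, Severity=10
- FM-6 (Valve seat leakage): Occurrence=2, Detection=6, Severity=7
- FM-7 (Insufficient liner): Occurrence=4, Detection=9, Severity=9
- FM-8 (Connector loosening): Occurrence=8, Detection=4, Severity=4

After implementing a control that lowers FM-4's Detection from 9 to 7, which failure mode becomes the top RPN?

FM-2

RPN = Severity × Occurrence × Detection:
  FM-1: 6 × 2 × 9 = 108
  FM-2: 8 × 8 × 7 = 448
  FM-3: 8 × 3 × 3 = 72
  FM-4: 5 × 8 × 9 = 360
  FM-5: 10 × 9 × 1 = 90
  FM-6: 7 × 2 × 6 = 84
  FM-7: 9 × 4 × 9 = 324
  FM-8: 4 × 8 × 4 = 128
After action: FM-4 → 5 × 8 × 7 = 280.
Revised RPNs: FM-2=448, FM-7=324, FM-4=280, FM-8=128, FM-1=108, FM-5=90, FM-6=84, FM-3=72.
Highest is now FM-2 (448).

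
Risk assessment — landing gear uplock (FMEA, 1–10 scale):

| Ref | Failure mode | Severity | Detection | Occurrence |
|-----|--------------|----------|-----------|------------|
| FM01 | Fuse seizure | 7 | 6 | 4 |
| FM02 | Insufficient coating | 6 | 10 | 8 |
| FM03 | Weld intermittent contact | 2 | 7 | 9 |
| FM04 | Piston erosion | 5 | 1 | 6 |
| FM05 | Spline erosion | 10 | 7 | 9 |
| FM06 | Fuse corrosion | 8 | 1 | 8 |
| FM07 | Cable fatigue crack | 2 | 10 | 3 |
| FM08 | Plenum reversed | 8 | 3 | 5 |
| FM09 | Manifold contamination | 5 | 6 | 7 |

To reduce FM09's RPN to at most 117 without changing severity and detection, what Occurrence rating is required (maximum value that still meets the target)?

FM09: S=5, O=7, D=6 → current RPN = 210.
Fixed product = 30. Need 30 × O ≤ 117, so O ≤ 117/30 = 3.90.
Maximum integer Occurrence rating = 3 (gives RPN 90; O=4 would give 120 > 117).

3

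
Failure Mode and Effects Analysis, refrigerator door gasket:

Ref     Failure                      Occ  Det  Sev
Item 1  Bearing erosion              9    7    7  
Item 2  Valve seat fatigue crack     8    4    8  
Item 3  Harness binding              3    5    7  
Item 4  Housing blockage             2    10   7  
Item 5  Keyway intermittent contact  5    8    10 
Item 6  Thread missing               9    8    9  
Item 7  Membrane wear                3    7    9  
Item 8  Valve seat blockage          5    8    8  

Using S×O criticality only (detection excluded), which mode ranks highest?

Item 6

Criticality = Severity × Occurrence:
  Item 1: 7 × 9 = 63
  Item 2: 8 × 8 = 64
  Item 3: 7 × 3 = 21
  Item 4: 7 × 2 = 14
  Item 5: 10 × 5 = 50
  Item 6: 9 × 9 = 81
  Item 7: 9 × 3 = 27
  Item 8: 8 × 5 = 40
Highest criticality is 81 → Item 6.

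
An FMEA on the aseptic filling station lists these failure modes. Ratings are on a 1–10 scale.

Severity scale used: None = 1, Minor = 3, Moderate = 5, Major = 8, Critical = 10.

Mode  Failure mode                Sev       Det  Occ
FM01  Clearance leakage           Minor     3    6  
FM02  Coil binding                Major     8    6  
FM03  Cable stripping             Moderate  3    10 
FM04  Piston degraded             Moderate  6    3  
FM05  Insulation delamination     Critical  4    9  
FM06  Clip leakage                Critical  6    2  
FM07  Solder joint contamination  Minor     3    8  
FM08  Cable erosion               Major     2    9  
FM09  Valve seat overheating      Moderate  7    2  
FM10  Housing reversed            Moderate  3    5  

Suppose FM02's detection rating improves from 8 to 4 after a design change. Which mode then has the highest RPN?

RPN = Severity × Occurrence × Detection:
  FM01: 3 × 6 × 3 = 54
  FM02: 8 × 6 × 8 = 384
  FM03: 5 × 10 × 3 = 150
  FM04: 5 × 3 × 6 = 90
  FM05: 10 × 9 × 4 = 360
  FM06: 10 × 2 × 6 = 120
  FM07: 3 × 8 × 3 = 72
  FM08: 8 × 9 × 2 = 144
  FM09: 5 × 2 × 7 = 70
  FM10: 5 × 5 × 3 = 75
After action: FM02 → 8 × 6 × 4 = 192.
Revised RPNs: FM05=360, FM02=192, FM03=150, FM08=144, FM06=120, FM04=90, FM10=75, FM07=72, FM09=70, FM01=54.
Highest is now FM05 (360).

FM05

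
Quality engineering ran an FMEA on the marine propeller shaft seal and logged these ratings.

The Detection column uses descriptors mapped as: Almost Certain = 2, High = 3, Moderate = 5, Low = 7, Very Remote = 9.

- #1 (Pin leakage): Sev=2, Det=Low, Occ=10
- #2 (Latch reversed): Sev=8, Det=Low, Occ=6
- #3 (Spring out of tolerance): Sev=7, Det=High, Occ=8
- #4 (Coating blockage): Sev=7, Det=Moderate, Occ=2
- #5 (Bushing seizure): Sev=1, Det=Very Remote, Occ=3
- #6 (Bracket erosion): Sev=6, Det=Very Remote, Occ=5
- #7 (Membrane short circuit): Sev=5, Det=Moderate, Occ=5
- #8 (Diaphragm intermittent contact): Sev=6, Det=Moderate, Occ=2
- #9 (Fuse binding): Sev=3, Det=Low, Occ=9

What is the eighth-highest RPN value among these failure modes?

RPN = Severity × Occurrence × Detection:
  #1: 2 × 10 × 7 = 140
  #2: 8 × 6 × 7 = 336
  #3: 7 × 8 × 3 = 168
  #4: 7 × 2 × 5 = 70
  #5: 1 × 3 × 9 = 27
  #6: 6 × 5 × 9 = 270
  #7: 5 × 5 × 5 = 125
  #8: 6 × 2 × 5 = 60
  #9: 3 × 9 × 7 = 189
Sorted descending: 336, 270, 189, 168, 140, 125, 70, 60, 27.
The eighth-highest RPN is 60 (#8).

60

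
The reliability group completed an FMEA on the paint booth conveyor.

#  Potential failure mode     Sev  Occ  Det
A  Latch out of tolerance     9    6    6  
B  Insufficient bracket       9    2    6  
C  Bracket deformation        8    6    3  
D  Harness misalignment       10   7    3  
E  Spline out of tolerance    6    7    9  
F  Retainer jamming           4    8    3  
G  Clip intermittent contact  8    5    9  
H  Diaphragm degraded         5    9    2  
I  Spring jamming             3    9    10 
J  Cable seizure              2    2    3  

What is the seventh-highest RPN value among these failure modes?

RPN = Severity × Occurrence × Detection:
  A: 9 × 6 × 6 = 324
  B: 9 × 2 × 6 = 108
  C: 8 × 6 × 3 = 144
  D: 10 × 7 × 3 = 210
  E: 6 × 7 × 9 = 378
  F: 4 × 8 × 3 = 96
  G: 8 × 5 × 9 = 360
  H: 5 × 9 × 2 = 90
  I: 3 × 9 × 10 = 270
  J: 2 × 2 × 3 = 12
Sorted descending: 378, 360, 324, 270, 210, 144, 108, 96, 90, 12.
The seventh-highest RPN is 108 (B).

108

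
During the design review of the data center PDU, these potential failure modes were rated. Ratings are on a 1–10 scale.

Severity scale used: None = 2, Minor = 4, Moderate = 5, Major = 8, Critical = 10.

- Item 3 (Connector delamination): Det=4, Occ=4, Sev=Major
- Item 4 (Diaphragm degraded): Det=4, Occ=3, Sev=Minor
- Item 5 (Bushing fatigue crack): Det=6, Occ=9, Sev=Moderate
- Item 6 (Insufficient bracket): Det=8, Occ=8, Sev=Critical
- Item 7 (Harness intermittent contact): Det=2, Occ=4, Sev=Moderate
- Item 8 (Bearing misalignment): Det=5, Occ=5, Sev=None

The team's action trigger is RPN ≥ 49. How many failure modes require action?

4

RPN = Severity × Occurrence × Detection:
  Item 3: 8 × 4 × 4 = 128
  Item 4: 4 × 3 × 4 = 48
  Item 5: 5 × 9 × 6 = 270
  Item 6: 10 × 8 × 8 = 640
  Item 7: 5 × 4 × 2 = 40
  Item 8: 2 × 5 × 5 = 50
Modes with RPN ≥ 49: Item 3 (128), Item 5 (270), Item 6 (640), Item 8 (50) → 4.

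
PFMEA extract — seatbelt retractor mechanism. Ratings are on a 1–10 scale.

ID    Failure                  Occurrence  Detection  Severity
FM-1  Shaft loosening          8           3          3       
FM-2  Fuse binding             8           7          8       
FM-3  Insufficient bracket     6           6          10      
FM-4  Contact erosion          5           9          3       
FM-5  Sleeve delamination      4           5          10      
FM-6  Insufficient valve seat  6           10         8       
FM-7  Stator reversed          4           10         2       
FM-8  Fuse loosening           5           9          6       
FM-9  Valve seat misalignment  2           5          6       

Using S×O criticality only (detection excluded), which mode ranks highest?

Criticality = Severity × Occurrence:
  FM-1: 3 × 8 = 24
  FM-2: 8 × 8 = 64
  FM-3: 10 × 6 = 60
  FM-4: 3 × 5 = 15
  FM-5: 10 × 4 = 40
  FM-6: 8 × 6 = 48
  FM-7: 2 × 4 = 8
  FM-8: 6 × 5 = 30
  FM-9: 6 × 2 = 12
Highest criticality is 64 → FM-2.

FM-2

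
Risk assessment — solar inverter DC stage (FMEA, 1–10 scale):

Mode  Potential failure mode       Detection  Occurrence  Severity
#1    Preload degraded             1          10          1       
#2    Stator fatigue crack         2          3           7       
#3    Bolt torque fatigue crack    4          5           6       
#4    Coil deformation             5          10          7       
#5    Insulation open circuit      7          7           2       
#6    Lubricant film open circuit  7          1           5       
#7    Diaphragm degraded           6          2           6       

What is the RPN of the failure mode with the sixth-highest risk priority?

35

RPN = Severity × Occurrence × Detection:
  #1: 1 × 10 × 1 = 10
  #2: 7 × 3 × 2 = 42
  #3: 6 × 5 × 4 = 120
  #4: 7 × 10 × 5 = 350
  #5: 2 × 7 × 7 = 98
  #6: 5 × 1 × 7 = 35
  #7: 6 × 2 × 6 = 72
Sorted descending: 350, 120, 98, 72, 42, 35, 10.
The sixth-highest RPN is 35 (#6).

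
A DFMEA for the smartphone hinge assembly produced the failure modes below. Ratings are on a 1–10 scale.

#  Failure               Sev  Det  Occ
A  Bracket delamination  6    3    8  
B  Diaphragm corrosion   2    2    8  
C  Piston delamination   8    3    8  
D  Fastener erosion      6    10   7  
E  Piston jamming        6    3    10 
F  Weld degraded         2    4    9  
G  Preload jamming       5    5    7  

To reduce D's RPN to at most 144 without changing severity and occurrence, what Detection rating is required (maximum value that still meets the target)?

3

D: S=6, O=7, D=10 → current RPN = 420.
Fixed product = 42. Need 42 × D ≤ 144, so D ≤ 144/42 = 3.43.
Maximum integer Detection rating = 3 (gives RPN 126; D=4 would give 168 > 144).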